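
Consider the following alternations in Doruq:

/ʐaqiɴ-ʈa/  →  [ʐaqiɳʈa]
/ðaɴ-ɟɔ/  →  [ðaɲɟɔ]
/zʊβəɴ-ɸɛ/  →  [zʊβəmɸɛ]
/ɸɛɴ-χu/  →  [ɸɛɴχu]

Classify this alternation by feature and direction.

regressive place assimilation

Comparing underlying and surface forms, /ɴ/ → [ɳ] is the alternation; the neighbouring /ʈ/ is constant.
/ɴ/ is uvular while /ʈ/ is retroflex; the output [ɳ] is retroflex, matching the trigger — so the feature that spreads is place.
Manner and voice are unchanged, so the assimilation is partial, not total.
The same holds elsewhere in the data: /ɴ/ → [ɲ] before /ɟ/ (uvular → palatal, matching palatal); /ɴ/ → [m] before /ɸ/ (uvular → bilabial, matching bilabial) — only place changes, and always toward the following segment.
Nothing changes in [ɸɛɴχu]: there the adjacent consonants already agree in place (/ɴ/ and /χ/ are both uvular), so this form is consistent with the same rule.
The trigger is the following segment, so the direction is regressive (anticipatory).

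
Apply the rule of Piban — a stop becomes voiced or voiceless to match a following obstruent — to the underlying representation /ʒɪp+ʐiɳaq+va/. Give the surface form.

The rule targets /p/ (voiceless bilabial stop), which sits before the trigger /ʐ/ (voiced).
Changing only its voicing to voiced gives [b] — the voiced bilabial stop.
At the second juncture, /q/ likewise becomes [ɢ] adjacent to /v/.

[ʒɪbʐiɳaɢva]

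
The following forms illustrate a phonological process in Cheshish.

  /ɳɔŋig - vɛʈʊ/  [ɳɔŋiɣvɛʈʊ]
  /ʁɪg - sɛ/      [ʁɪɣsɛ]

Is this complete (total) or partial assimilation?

The segment that alternates is /g/, which surfaces as [ɣ] when adjacent to /v/.
/g/ is a stop while /v/ is a fricative; the output [ɣ] is a fricative, matching the trigger — so the feature that spreads is manner.
Place and voice are unchanged, so the assimilation is partial, not total.
Checking the remaining alternation: /g/ → [ɣ] before /s/ (stop → fricative, matching a fricative) — only manner changes, and always toward the following segment.

partial assimilation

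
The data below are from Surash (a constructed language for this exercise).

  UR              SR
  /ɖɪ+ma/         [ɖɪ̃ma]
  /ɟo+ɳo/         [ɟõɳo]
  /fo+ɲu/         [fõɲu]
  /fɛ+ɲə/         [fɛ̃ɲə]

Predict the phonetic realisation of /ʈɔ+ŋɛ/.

The data show regressive nasality assimilation (vowel nasalisation): /ɪ/ → [ɪ̃] before /m/; /o/ → [õ] before /ɳ/; /o/ → [õ] before /ɲ/; /ɛ/ → [ɛ̃] before /ɲ/ — a vowel is nasalised by an immediately following nasal consonant.
/ɔ/ sits next to the nasal /ŋ/ and is therefore nasalised to [ɔ̃].

[ʈɔ̃ŋɛ]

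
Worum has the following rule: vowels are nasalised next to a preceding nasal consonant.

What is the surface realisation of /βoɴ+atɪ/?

/a/ sits next to the nasal /ɴ/ and is therefore nasalised to [ã].

[βoɴãtɪ]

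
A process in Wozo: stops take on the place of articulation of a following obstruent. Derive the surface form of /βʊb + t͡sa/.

[βʊdt͡sa]

/b/ is a voiced bilabial stop. The following trigger /t͡s/ is alveolar, so /b/ must become alveolar as well.
A voiced alveolar stop is [d], so the surface segment is [d].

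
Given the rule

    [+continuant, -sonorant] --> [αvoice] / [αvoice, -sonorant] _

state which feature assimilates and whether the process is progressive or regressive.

progressive voicing assimilation

The shared variable α links the value of [voice] on the target to the same value on the neighbouring segment, so voicing is the feature that assimilates.
Since the environment is written before the underscore, the trigger precedes the target; the direction is progressive.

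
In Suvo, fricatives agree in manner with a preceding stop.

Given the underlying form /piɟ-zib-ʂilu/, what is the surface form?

[piɟdibʈilu]

The rule targets /z/ (voiced alveolar fricative), which sits after the trigger /ɟ/ (stop).
The voiced alveolar stop is [d], so /z/ → [d].
At the second juncture, /ʂ/ likewise becomes [ʈ] adjacent to /b/.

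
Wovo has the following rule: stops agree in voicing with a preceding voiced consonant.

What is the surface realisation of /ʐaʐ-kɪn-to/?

[ʐaʐgɪndo]

/k/ is a voiceless velar stop. The preceding trigger /ʐ/ is voiced, so /k/ must become voiced as well.
The voiced velar stop is [g], so /k/ → [g].
The same rule applies at the second boundary: /t/ → [d] next to /n/.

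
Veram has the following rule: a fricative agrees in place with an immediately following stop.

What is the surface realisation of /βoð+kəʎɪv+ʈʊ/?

[βoɣkəʎɪʐʈʊ]

/ð/ is a voiced dental fricative. The following trigger /k/ is velar, so /ð/ must become velar as well.
Changing only its place to velar gives [ɣ] — the voiced velar fricative.
At the second juncture, /v/ likewise becomes [ʐ] adjacent to /ʈ/.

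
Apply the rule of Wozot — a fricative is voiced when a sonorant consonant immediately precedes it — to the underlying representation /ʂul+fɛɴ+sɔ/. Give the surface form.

[ʂulvɛɴzɔ]

The rule targets /f/ (voiceless labiodental fricative), which sits after the trigger /l/ (voiced).
Changing only its voicing to voiced gives [v] — the voiced labiodental fricative.
The same rule applies at the second boundary: /s/ → [z] next to /ɴ/.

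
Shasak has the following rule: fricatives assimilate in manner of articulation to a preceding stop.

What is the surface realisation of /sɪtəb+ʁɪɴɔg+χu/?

[sɪtəbɢɪɴɔgqu]

The rule targets /ʁ/ (voiced uvular fricative), which sits after the trigger /b/ (stop).
A voiced uvular stop is [ɢ], so the surface segment is [ɢ].
The same rule applies at the second boundary: /χ/ → [q] next to /g/.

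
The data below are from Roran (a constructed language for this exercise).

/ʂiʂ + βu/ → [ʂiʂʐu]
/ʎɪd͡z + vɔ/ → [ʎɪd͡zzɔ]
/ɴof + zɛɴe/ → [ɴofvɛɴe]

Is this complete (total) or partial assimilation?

partial assimilation

The segment that alternates is /β/, which surfaces as [ʐ] when adjacent to /ʂ/.
The change bilabial → retroflex matches the place of the preceding /ʂ/, identifying this as place assimilation.
Manner and voice are unchanged, so the assimilation is partial, not total.
The other alternating forms pattern the same way: /v/ → [z] after /d͡z/ (labiodental → alveolar, matching alveolar); /z/ → [v] after /f/ (alveolar → labiodental, matching labiodental) — only place changes, and always toward the preceding segment.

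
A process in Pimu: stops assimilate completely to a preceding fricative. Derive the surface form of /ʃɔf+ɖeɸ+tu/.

[ʃɔffeɸɸu]

/ɖ/ is the segment targeted by the rule; it sits immediately after /f/, so it assimilates completely and surfaces as [f].
The same rule applies at the second boundary: /t/ → [ɸ] next to /ɸ/.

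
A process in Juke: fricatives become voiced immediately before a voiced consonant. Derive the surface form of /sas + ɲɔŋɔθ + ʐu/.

[sazɲɔŋɔðʐu]

/s/ is a voiceless alveolar fricative. The following trigger /ɲ/ is voiced, so /s/ must become voiced as well.
A voiced alveolar fricative is [z], so the surface segment is [z].
The same rule applies at the second boundary: /θ/ → [ð] next to /ʐ/.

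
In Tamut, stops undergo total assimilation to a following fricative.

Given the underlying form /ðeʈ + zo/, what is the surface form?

[ðezzo]

/ʈ/ is the segment targeted by the rule; it sits immediately before /z/, so it assimilates completely and surfaces as [z].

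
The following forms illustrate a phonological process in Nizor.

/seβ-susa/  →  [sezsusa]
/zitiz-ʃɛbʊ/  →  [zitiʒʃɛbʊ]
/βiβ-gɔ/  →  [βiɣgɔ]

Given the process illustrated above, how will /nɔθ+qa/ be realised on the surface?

[nɔχqa]

The data show regressive place assimilation: /β/ → [z] before /s/; /z/ → [ʒ] before /ʃ/; /β/ → [ɣ] before /g/. In each pair only place changes, matching the following consonant, while manner and voice stay constant.
The rule targets /θ/ (voiceless dental fricative), which sits before the trigger /q/ (uvular).
A voiceless uvular fricative is [χ], so the surface segment is [χ].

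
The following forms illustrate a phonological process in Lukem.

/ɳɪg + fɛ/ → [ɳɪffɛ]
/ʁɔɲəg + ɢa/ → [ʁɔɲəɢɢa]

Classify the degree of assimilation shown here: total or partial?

total assimilation

Comparing underlying and surface forms, /g/ → [f] is the alternation; the neighbouring /f/ is constant.
The output [f] is identical to the trigger /f/ — every feature (place, manner, voicing) has been copied — so this is total assimilation.
The other form behaves the same way: /g/ → [ɢ] before /ɢ/ — in each case the output is a copy of the following consonant.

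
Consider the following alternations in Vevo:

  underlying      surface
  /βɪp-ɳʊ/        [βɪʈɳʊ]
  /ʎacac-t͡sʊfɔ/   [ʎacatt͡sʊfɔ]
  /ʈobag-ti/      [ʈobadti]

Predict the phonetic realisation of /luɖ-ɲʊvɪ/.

[luɟɲʊvɪ]

The data show regressive place assimilation: /p/ → [ʈ] before /ɳ/; /c/ → [t] before /t͡s/; /g/ → [d] before /t/. In each pair only place changes, matching the following consonant, while manner and voice stay constant.
The rule targets /ɖ/ (voiced retroflex stop), which sits before the trigger /ɲ/ (palatal).
Changing only its place to palatal gives [ɟ] — the voiced palatal stop.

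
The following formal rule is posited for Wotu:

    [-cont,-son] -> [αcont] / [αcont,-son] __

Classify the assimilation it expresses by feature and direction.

The shared variable α links the value of [cont] on the target to that of the neighbouring obstruent. [cont] distinguishes stops from fricatives — a manner-of-articulation feature — so this is manner assimilation.
Since the environment is written before the underscore, the trigger precedes the target; the direction is progressive.

progressive manner assimilation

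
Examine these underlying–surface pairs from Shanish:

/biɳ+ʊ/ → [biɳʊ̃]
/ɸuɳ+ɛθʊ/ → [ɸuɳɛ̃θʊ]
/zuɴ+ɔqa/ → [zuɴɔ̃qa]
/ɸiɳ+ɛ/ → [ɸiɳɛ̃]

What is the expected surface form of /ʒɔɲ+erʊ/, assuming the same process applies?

[ʒɔɲẽrʊ]

The data show progressive nasality assimilation (vowel nasalisation): /ʊ/ → [ʊ̃] after /ɳ/; /ɛ/ → [ɛ̃] after /ɳ/; /ɔ/ → [ɔ̃] after /ɴ/ — a vowel is nasalised by an immediately preceding nasal consonant.
/e/ sits next to the nasal /ɲ/ and is therefore nasalised to [ẽ].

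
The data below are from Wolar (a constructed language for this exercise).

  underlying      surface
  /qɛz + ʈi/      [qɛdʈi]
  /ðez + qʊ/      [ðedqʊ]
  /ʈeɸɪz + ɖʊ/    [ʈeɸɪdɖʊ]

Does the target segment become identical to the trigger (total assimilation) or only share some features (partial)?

Underlying /z/ is realised as [d] next to /ʈ/; /ʈ/ itself does not change.
/z/ is a fricative while /ʈ/ is a stop; the output [d] is a stop, matching the trigger — so the feature that spreads is manner.
Place and voice are unchanged, so the assimilation is partial, not total.
Checking the remaining alternations: /z/ → [d] before /q/ (fricative → stop, matching a stop); /z/ → [d] before /ɖ/ (fricative → stop, matching a stop) — only manner changes, and always toward the following segment.

partial assimilation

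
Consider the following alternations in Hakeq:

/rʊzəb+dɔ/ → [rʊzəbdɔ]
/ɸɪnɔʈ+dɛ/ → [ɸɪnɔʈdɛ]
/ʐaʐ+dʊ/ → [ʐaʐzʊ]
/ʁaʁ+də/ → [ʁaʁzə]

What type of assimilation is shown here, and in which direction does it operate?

progressive manner assimilation

The segment that alternates is /d/, which surfaces as [z] when adjacent to /ʐ/.
The change stop → fricative matches the manner of the preceding /ʐ/, identifying this as manner assimilation.
Place and voice are unchanged, so the assimilation is partial, not total.
The same holds elsewhere in the data: /d/ → [z] after /ʁ/ (stop → fricative, matching a fricative) — only manner changes, and always toward the preceding segment.
Nothing changes in [rʊzəbdɔ], [ɸɪnɔʈdɛ]: there the adjacent consonants already agree in manner (/d/ and /b/ are both stops; /d/ and /ʈ/ are both stops), so these forms are consistent with the same rule.
The trigger is the preceding segment, so the direction is progressive (perseverative).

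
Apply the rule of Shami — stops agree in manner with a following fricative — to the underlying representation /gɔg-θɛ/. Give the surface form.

[gɔɣθɛ]

The rule targets /g/ (voiced velar stop), which sits before the trigger /θ/ (fricative).
Changing only its manner to fricative gives [ɣ] — the voiced velar fricative.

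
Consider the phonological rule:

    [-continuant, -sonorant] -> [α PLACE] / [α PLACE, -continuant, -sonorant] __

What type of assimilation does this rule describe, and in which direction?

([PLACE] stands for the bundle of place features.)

progressive place assimilation

The rule copies the place features (abbreviated [PLACE]) from the environment onto the target, so the assimilating feature is place.
The conditioning segment sits to the left of the focus bar, meaning the trigger precedes the segment that changes — progressive assimilation.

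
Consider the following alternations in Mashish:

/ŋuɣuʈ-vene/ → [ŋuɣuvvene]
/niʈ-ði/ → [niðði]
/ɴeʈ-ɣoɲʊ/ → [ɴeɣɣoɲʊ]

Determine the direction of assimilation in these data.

regressive

The segment that alternates is /ʈ/, which surfaces as [v] when adjacent to /v/.
The output [v] is identical to the trigger /v/ — every feature (place, manner, voicing) has been copied — so this is total assimilation.
The other forms behave the same way: /ʈ/ → [ð] before /ð/; /ʈ/ → [ɣ] before /ɣ/ — in each case the output is a copy of the following consonant.
The trigger is the following segment, so the direction is regressive (anticipatory).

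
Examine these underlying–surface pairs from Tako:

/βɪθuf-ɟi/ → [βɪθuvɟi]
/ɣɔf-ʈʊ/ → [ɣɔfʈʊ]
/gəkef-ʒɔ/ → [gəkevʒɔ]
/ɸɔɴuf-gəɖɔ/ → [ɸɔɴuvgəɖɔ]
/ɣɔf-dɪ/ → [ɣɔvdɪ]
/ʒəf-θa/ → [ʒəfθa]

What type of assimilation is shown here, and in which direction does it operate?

regressive voicing assimilation

Comparing underlying and surface forms, /f/ → [v] is the alternation; the neighbouring /ɟ/ is constant.
The change voiceless → voiced matches the voicing of the following /ɟ/, identifying this as voicing assimilation.
Place and manner are unchanged, so the assimilation is partial, not total.
The other alternating forms pattern the same way: /f/ → [v] before /ʒ/ (voiceless → voiced, matching voiced); /f/ → [v] before /g/ (voiceless → voiced, matching voiced); /f/ → [v] before /d/ (voiceless → voiced, matching voiced) — only voicing changes, and always toward the following segment.
No alternation appears in [ɣɔfʈʊ], [ʒəfθa]: there the adjacent consonants already agree in voicing (/f/ and /ʈ/ are both voiceless; /f/ and /θ/ are both voiceless), so these forms are consistent with the same rule.
Since the segment that changes precedes the conditioning segment, the assimilation is regressive.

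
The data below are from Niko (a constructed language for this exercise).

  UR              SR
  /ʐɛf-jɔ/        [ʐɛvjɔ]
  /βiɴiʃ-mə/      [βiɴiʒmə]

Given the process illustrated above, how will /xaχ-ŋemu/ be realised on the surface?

[xaʁŋemu]

The data show regressive voicing assimilation: /f/ → [v] before /j/; /ʃ/ → [ʒ] before /m/. In each pair only voicing changes, matching the following consonant, while place and manner stay constant.
The rule targets /χ/ (voiceless uvular fricative), which sits before the trigger /ŋ/ (voiced).
A voiced uvular fricative is [ʁ], so the surface segment is [ʁ].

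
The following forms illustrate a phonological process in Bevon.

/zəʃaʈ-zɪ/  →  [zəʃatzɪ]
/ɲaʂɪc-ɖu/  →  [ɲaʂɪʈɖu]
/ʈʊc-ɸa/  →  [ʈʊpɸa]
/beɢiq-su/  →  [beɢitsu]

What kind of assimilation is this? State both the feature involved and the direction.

regressive place assimilation

Comparing underlying and surface forms, /ʈ/ → [t] is the alternation; the neighbouring /z/ is constant.
/ʈ/ is retroflex while /z/ is alveolar; the output [t] is alveolar, matching the trigger — so the feature that spreads is place.
Manner and voice are unchanged, so the assimilation is partial, not total.
The other alternating forms pattern the same way: /c/ → [ʈ] before /ɖ/ (palatal → retroflex, matching retroflex); /c/ → [p] before /ɸ/ (palatal → bilabial, matching bilabial); /q/ → [t] before /s/ (uvular → alveolar, matching alveolar) — only place changes, and always toward the following segment.
Since the segment that changes precedes the conditioning segment, the assimilation is regressive.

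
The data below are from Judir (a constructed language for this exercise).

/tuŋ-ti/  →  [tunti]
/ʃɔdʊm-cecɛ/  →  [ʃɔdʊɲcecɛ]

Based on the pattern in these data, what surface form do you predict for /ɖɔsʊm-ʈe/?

The data show regressive place assimilation: /ŋ/ → [n] before /t/; /m/ → [ɲ] before /c/. In each pair only place changes, matching the following consonant, while manner and voice stay constant.
The rule targets /m/ (voiced bilabial nasal), which sits before the trigger /ʈ/ (retroflex).
The voiced retroflex nasal is [ɳ], so /m/ → [ɳ].

[ɖɔsʊɳʈe]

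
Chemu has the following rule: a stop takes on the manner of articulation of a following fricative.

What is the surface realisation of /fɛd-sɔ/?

The rule targets /d/ (voiced alveolar stop), which sits before the trigger /s/ (fricative).
A voiced alveolar fricative is [z], so the surface segment is [z].

[fɛzsɔ]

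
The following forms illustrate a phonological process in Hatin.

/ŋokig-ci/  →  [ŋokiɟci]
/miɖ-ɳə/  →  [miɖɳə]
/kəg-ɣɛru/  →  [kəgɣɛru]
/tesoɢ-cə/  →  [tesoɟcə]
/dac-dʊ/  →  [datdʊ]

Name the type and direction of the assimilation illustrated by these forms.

The segment that alternates is /g/, which surfaces as [ɟ] when adjacent to /c/.
The change velar → palatal matches the place of the following /c/, identifying this as place assimilation.
Manner and voice are unchanged, so the assimilation is partial, not total.
The other alternating forms pattern the same way: /ɢ/ → [ɟ] before /c/ (uvular → palatal, matching palatal); /c/ → [t] before /d/ (palatal → alveolar, matching alveolar) — only place changes, and always toward the following segment.
No alternation appears in [miɖɳə], [kəgɣɛru]: there the adjacent consonants already agree in place (/ɖ/ and /ɳ/ are both retroflex; /g/ and /ɣ/ are both velar), so these forms are consistent with the same rule.
The trigger is the following segment, so the direction is regressive (anticipatory).

regressive place assimilation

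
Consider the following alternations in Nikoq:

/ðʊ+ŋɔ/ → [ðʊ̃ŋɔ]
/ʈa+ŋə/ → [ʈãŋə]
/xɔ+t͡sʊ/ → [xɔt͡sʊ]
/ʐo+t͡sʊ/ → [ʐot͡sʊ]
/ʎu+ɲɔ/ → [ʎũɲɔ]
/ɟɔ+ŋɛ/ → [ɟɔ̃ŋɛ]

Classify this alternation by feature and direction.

regressive nasality assimilation (vowel nasalisation)

The vowel /ʊ/ surfaces as nasalised [ʊ̃] next to the following nasal /ŋ/ — it has acquired the [+nasal] feature of its neighbour.
The other forms show the same pattern: /a/ → [ã] before /ŋ/; /u/ → [ũ] before /ɲ/; /ɔ/ → [ɔ̃] before /ŋ/ — each time a vowel is nasalised next to a following nasal.
No change occurs in [xɔt͡sʊ], [ʐot͡sʊ] because the vowel at the boundary is adjacent to an oral consonant, not a nasal (/ɔ/ next to /t͡s/; /o/ next to /t͡s/).
Because the conditioning nasal is to the right of the vowel that changes, the process is regressive (anticipatory).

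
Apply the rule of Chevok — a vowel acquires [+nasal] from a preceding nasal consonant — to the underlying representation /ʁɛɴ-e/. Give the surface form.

[ʁɛɴẽ]

The vowel /e/ is adjacent to the preceding nasal /ɴ/, so it acquires [+nasal] and surfaces as [ẽ].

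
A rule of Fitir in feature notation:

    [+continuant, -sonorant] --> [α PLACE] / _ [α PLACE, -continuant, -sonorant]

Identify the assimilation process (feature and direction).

regressive place assimilation

The shared variable α links the value of the place features (abbreviated [PLACE]) on the target to the same value on the neighbouring segment, so place is the feature that assimilates.
Since the environment is written after the underscore, the trigger follows the target; the direction is regressive.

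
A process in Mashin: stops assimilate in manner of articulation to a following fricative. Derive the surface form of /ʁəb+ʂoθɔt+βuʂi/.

[ʁəβʂoθɔsβuʂi]

The rule targets /b/ (voiced bilabial stop), which sits before the trigger /ʂ/ (fricative).
The voiced bilabial fricative is [β], so /b/ → [β].
The same rule applies at the second boundary: /t/ → [s] next to /β/.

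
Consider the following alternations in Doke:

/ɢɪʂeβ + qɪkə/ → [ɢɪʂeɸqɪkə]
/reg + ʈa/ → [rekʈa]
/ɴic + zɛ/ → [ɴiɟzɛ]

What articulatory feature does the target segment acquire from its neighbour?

Underlying /β/ is realised as [ɸ] next to /q/; /q/ itself does not change.
The change voiced → voiceless matches the voicing of the following /q/, identifying this as voicing assimilation.
The same holds elsewhere in the data: /g/ → [k] before /ʈ/ (voiced → voiceless, matching voiceless); /c/ → [ɟ] before /z/ (voiceless → voiced, matching voiced) — only voicing changes, and always toward the following segment.

voicing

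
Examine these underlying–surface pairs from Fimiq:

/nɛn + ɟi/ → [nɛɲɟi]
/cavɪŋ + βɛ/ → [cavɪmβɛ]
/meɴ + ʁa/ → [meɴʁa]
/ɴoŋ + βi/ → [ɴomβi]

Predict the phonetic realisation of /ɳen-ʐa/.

[ɳeɳʐa]

The data show regressive place assimilation: /n/ → [ɲ] before /ɟ/; /ŋ/ → [m] before /β/. In each pair only place changes, matching the following consonant, while manner and voice stay constant.
Nothing changes in [meɴʁa]: there the adjacent consonants already agree in place (/ɴ/ and /ʁ/ are both uvular), so this form is consistent with the same rule.
/n/ is a voiced alveolar nasal. The following trigger /ʐ/ is retroflex, so /n/ must become retroflex as well.
The voiced retroflex nasal is [ɳ], so /n/ → [ɳ].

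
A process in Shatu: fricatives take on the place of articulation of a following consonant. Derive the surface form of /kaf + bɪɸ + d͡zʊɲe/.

[kaɸbɪsd͡zʊɲe]

The rule targets /f/ (voiceless labiodental fricative), which sits before the trigger /b/ (bilabial).
Changing only its place to bilabial gives [ɸ] — the voiceless bilabial fricative.
The same rule applies at the second boundary: /ɸ/ → [s] next to /d͡z/.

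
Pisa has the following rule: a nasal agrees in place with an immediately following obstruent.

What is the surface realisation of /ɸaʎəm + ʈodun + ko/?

[ɸaʎəɳʈoduŋko]

/m/ is a voiced bilabial nasal. The following trigger /ʈ/ is retroflex, so /m/ must become retroflex as well.
A voiced retroflex nasal is [ɳ], so the surface segment is [ɳ].
At the second juncture, /n/ likewise becomes [ŋ] adjacent to /k/.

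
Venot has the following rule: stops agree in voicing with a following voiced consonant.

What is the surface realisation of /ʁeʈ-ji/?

/ʈ/ is a voiceless retroflex stop. The following trigger /j/ is voiced, so /ʈ/ must become voiced as well.
Changing only its voicing to voiced gives [ɖ] — the voiced retroflex stop.

[ʁeɖji]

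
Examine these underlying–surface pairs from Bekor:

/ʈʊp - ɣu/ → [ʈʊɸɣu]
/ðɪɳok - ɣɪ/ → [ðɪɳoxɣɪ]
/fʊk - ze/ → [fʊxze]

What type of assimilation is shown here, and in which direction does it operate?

regressive manner assimilation

Underlying /p/ is realised as [ɸ] next to /ɣ/; /ɣ/ itself does not change.
/p/ is a stop while /ɣ/ is a fricative; the output [ɸ] is a fricative, matching the trigger — so the feature that spreads is manner.
Place and voice are unchanged, so the assimilation is partial, not total.
The other alternating forms pattern the same way: /k/ → [x] before /ɣ/ (stop → fricative, matching a fricative); /k/ → [x] before /z/ (stop → fricative, matching a fricative) — only manner changes, and always toward the following segment.
Since the segment that changes precedes the conditioning segment, the assimilation is regressive.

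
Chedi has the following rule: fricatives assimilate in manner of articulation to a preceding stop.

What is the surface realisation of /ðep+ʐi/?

/ʐ/ is a voiced retroflex fricative. The preceding trigger /p/ is a stop, so /ʐ/ must become a stop as well.
The voiced retroflex stop is [ɖ], so /ʐ/ → [ɖ].

[ðepɖi]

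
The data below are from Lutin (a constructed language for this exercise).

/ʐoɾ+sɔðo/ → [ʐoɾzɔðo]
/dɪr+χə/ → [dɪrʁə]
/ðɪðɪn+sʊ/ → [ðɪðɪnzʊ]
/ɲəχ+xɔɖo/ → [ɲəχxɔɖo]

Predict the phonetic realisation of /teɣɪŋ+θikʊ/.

The data show progressive voicing assimilation: /s/ → [z] after /ɾ/; /χ/ → [ʁ] after /r/; /s/ → [z] after /n/. In each pair only voicing changes, matching the preceding consonant, while place and manner stay constant.
Nothing changes in [ɲəχxɔɖo]: there the adjacent consonants already agree in voicing (/x/ and /χ/ are both voiceless), so this form is consistent with the same rule.
/θ/ is a voiceless dental fricative. The preceding trigger /ŋ/ is voiced, so /θ/ must become voiced as well.
Changing only its voicing to voiced gives [ð] — the voiced dental fricative.

[teɣɪŋðikʊ]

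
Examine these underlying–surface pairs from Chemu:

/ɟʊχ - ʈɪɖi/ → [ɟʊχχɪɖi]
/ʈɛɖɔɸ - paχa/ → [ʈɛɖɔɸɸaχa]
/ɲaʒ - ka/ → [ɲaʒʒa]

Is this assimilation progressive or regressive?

progressive

Underlying /ʈ/ is realised as [χ] next to /χ/; /χ/ itself does not change.
The output [χ] is identical to the trigger /χ/ — every feature (place, manner, voicing) has been copied — so this is total assimilation.
The remaining alternations confirm this: /p/ → [ɸ] after /ɸ/; /k/ → [ʒ] after /ʒ/ — in each case the output is a copy of the preceding consonant.
Since the segment that changes follows the conditioning segment, the assimilation is progressive.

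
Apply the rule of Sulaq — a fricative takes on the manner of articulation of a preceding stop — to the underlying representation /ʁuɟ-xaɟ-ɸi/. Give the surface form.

[ʁuɟkaɟpi]

The rule targets /x/ (voiceless velar fricative), which sits after the trigger /ɟ/ (stop).
The voiceless velar stop is [k], so /x/ → [k].
At the second juncture, /ɸ/ likewise becomes [p] adjacent to /ɟ/.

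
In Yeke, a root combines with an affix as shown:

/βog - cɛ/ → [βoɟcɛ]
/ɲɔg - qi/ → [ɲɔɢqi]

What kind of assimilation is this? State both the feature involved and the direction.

Comparing underlying and surface forms, /g/ → [ɟ] is the alternation; the neighbouring /c/ is constant.
/g/ is velar while /c/ is palatal; the output [ɟ] is palatal, matching the trigger — so the feature that spreads is place.
Manner and voice are unchanged, so the assimilation is partial, not total.
Checking the remaining alternation: /g/ → [ɢ] before /q/ (velar → uvular, matching uvular) — only place changes, and always toward the following segment.
Since the segment that changes precedes the conditioning segment, the assimilation is regressive.

regressive place assimilation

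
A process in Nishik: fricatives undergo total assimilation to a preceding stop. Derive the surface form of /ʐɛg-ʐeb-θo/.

/ʐ/ is the segment targeted by the rule; it sits immediately after /g/, so it assimilates completely and surfaces as [g].
At the second juncture, /θ/ likewise becomes [b] adjacent to /b/.

[ʐɛggebbo]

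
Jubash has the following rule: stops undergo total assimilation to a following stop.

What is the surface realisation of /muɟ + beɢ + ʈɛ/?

[mubbeʈʈɛ]

/ɟ/ is the segment targeted by the rule; it sits immediately before /b/, so it assimilates completely and surfaces as [b].
The same rule applies at the second boundary: /ɢ/ → [ʈ] next to /ʈ/.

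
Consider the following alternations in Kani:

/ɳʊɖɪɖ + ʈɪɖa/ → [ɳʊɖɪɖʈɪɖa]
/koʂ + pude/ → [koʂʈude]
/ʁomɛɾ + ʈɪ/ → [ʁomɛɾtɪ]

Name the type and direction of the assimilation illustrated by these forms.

Underlying /p/ is realised as [ʈ] next to /ʂ/; /ʂ/ itself does not change.
The change bilabial → retroflex matches the place of the preceding /ʂ/, identifying this as place assimilation.
Manner and voice are unchanged, so the assimilation is partial, not total.
The other alternating form patterns the same way: /ʈ/ → [t] after /ɾ/ (retroflex → alveolar, matching alveolar) — only place changes, and always toward the preceding segment.
Nothing changes in [ɳʊɖɪɖʈɪɖa]: there the adjacent consonants already agree in place (/ʈ/ and /ɖ/ are both retroflex), so this form is consistent with the same rule.
Since the segment that changes follows the conditioning segment, the assimilation is progressive.

progressive place assimilation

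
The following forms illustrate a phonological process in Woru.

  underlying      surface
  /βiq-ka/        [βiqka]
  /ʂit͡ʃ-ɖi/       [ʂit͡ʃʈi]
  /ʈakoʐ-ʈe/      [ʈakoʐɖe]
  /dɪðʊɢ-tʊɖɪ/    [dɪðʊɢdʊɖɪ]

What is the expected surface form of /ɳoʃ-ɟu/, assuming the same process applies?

[ɳoʃcu]

The data show progressive voicing assimilation: /ɖ/ → [ʈ] after /t͡ʃ/; /ʈ/ → [ɖ] after /ʐ/; /t/ → [d] after /ɢ/. In each pair only voicing changes, matching the preceding consonant, while place and manner stay constant.
No alternation appears in [βiqka]: there the adjacent consonants already agree in voicing (/k/ and /q/ are both voiceless), so this form is consistent with the same rule.
The rule targets /ɟ/ (voiced palatal stop), which sits after the trigger /ʃ/ (voiceless).
Changing only its voicing to voiceless gives [c] — the voiceless palatal stop.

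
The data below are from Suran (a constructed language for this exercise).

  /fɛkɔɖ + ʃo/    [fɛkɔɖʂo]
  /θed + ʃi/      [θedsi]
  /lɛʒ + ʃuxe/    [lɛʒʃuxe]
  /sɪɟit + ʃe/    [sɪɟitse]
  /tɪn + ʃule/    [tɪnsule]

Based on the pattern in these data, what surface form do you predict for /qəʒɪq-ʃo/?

[qəʒɪqχo]

The data show progressive place assimilation: /ʃ/ → [ʂ] after /ɖ/; /ʃ/ → [s] after /d/; /ʃ/ → [s] after /t/; /ʃ/ → [s] after /n/. In each pair only place changes, matching the preceding consonant, while manner and voice stay constant.
Nothing changes in [lɛʒʃuxe]: there the adjacent consonants already agree in place (/ʃ/ and /ʒ/ are both postalveolar), so this form is consistent with the same rule.
The rule targets /ʃ/ (voiceless postalveolar fricative), which sits after the trigger /q/ (uvular).
Changing only its place to uvular gives [χ] — the voiceless uvular fricative.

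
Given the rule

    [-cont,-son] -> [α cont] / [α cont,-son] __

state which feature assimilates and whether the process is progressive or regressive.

The shared variable α links the value of [cont] on the target to that of the neighbouring obstruent. [cont] distinguishes stops from fricatives — a manner-of-articulation feature — so this is manner assimilation.
The conditioning segment sits to the left of the focus bar, meaning the trigger precedes the segment that changes — progressive assimilation.

progressive manner assimilation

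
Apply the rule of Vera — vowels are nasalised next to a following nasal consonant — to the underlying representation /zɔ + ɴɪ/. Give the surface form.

[zɔ̃ɴɪ]

The vowel /ɔ/ is adjacent to the following nasal /ɴ/, so it acquires [+nasal] and surfaces as [ɔ̃].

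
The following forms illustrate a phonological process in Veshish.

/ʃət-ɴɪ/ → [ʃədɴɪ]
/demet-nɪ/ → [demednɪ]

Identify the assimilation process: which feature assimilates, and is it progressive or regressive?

regressive voicing assimilation

Underlying /t/ is realised as [d] next to /ɴ/; /ɴ/ itself does not change.
/t/ is voiceless while /ɴ/ is voiced; the output [d] is voiced, matching the trigger — so the feature that spreads is voicing.
Place and manner are unchanged, so the assimilation is partial, not total.
The other alternating form patterns the same way: /t/ → [d] before /n/ (voiceless → voiced, matching voiced) — only voicing changes, and always toward the following segment.
The trigger is the following segment, so the direction is regressive (anticipatory).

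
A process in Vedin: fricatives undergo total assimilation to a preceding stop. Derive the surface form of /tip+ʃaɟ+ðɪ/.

[tippaɟɟɪ]

/ʃ/ is the segment targeted by the rule; it sits immediately after /p/, so it assimilates completely and surfaces as [p].
The same rule applies at the second boundary: /ð/ → [ɟ] next to /ɟ/.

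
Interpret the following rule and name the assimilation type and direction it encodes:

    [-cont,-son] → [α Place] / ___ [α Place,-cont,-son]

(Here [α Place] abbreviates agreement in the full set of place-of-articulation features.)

regressive place assimilation

The rule copies the place features (abbreviated [Place]) from the environment onto the target, so the assimilating feature is place.
The conditioning segment sits to the right of the focus bar, meaning the trigger follows the segment that changes — regressive assimilation.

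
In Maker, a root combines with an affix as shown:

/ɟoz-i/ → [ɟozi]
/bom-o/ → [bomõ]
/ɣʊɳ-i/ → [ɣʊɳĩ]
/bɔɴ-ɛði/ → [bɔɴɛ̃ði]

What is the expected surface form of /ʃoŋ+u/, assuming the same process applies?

The data show progressive nasality assimilation (vowel nasalisation): /o/ → [õ] after /m/; /i/ → [ĩ] after /ɳ/; /ɛ/ → [ɛ̃] after /ɴ/ — a vowel is nasalised by an immediately preceding nasal consonant.
No change occurs in [ɟozi] because the vowel at the boundary is adjacent to an oral consonant, not a nasal (/i/ next to /z/).
/u/ sits next to the nasal /ŋ/ and is therefore nasalised to [ũ].

[ʃoŋũ]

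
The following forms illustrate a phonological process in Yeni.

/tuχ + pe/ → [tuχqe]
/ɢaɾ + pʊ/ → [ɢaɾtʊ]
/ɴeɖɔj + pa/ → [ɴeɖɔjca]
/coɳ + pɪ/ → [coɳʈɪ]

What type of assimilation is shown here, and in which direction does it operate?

progressive place assimilation

Underlying /p/ is realised as [q] next to /χ/; /χ/ itself does not change.
/p/ is bilabial while /χ/ is uvular; the output [q] is uvular, matching the trigger — so the feature that spreads is place.
Manner and voice are unchanged, so the assimilation is partial, not total.
The same holds elsewhere in the data: /p/ → [t] after /ɾ/ (bilabial → alveolar, matching alveolar); /p/ → [c] after /j/ (bilabial → palatal, matching palatal); /p/ → [ʈ] after /ɳ/ (bilabial → retroflex, matching retroflex) — only place changes, and always toward the preceding segment.
The trigger is the preceding segment, so the direction is progressive (perseverative).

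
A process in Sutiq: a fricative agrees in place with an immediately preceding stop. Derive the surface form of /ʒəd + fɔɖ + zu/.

[ʒədsɔɖʐu]

The rule targets /f/ (voiceless labiodental fricative), which sits after the trigger /d/ (alveolar).
Changing only its place to alveolar gives [s] — the voiceless alveolar fricative.
The same rule applies at the second boundary: /z/ → [ʐ] next to /ɖ/.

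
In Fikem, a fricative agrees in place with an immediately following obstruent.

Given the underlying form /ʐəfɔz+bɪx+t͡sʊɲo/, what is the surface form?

/z/ is a voiced alveolar fricative. The following trigger /b/ is bilabial, so /z/ must become bilabial as well.
A voiced bilabial fricative is [β], so the surface segment is [β].
At the second juncture, /x/ likewise becomes [s] adjacent to /t͡s/.

[ʐəfɔβbɪst͡sʊɲo]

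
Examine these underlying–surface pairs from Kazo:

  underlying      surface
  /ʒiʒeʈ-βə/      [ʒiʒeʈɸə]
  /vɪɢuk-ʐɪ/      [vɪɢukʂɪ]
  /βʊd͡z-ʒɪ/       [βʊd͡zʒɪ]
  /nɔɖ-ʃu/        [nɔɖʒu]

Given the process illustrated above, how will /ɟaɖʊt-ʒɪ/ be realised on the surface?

The data show progressive voicing assimilation: /β/ → [ɸ] after /ʈ/; /ʐ/ → [ʂ] after /k/; /ʃ/ → [ʒ] after /ɖ/. In each pair only voicing changes, matching the preceding consonant, while place and manner stay constant.
No alternation appears in [βʊd͡zʒɪ]: there the adjacent consonants already agree in voicing (/ʒ/ and /d͡z/ are both voiced), so this form is consistent with the same rule.
/ʒ/ is a voiced postalveolar fricative. The preceding trigger /t/ is voiceless, so /ʒ/ must become voiceless as well.
The voiceless postalveolar fricative is [ʃ], so /ʒ/ → [ʃ].

[ɟaɖʊtʃɪ]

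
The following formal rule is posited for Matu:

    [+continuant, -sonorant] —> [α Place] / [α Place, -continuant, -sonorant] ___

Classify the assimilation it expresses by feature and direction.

progressive place assimilation

The shared variable α links the value of the place features (abbreviated [Place]) on the target to the same value on the neighbouring segment, so place is the feature that assimilates.
Since the environment is written before the underscore, the trigger precedes the target; the direction is progressive.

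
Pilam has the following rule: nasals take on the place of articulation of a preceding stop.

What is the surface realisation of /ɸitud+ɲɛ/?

[ɸitudnɛ]

/ɲ/ is a voiced palatal nasal. The preceding trigger /d/ is alveolar, so /ɲ/ must become alveolar as well.
The voiced alveolar nasal is [n], so /ɲ/ → [n].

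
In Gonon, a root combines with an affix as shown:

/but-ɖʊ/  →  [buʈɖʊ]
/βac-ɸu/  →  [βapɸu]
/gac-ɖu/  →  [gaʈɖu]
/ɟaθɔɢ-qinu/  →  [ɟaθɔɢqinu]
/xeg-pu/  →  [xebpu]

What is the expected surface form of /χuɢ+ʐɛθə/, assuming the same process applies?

[χuɖʐɛθə]

The data show regressive place assimilation: /t/ → [ʈ] before /ɖ/; /c/ → [p] before /ɸ/; /c/ → [ʈ] before /ɖ/; /g/ → [b] before /p/. In each pair only place changes, matching the following consonant, while manner and voice stay constant.
Nothing changes in [ɟaθɔɢqinu]: there the adjacent consonants already agree in place (/ɢ/ and /q/ are both uvular), so this form is consistent with the same rule.
/ɢ/ is a voiced uvular stop. The following trigger /ʐ/ is retroflex, so /ɢ/ must become retroflex as well.
The voiced retroflex stop is [ɖ], so /ɢ/ → [ɖ].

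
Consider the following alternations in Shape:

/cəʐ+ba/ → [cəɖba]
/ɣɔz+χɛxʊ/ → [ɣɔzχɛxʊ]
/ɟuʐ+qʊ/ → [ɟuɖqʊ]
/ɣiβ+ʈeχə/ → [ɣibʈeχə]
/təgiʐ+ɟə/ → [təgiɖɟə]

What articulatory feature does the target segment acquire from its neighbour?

manner

Comparing underlying and surface forms, /ʐ/ → [ɖ] is the alternation; the neighbouring /b/ is constant.
The change fricative → stop matches the manner of the following /b/, identifying this as manner assimilation.
The other alternating forms pattern the same way: /ʐ/ → [ɖ] before /q/ (fricative → stop, matching a stop); /β/ → [b] before /ʈ/ (fricative → stop, matching a stop); /ʐ/ → [ɖ] before /ɟ/ (fricative → stop, matching a stop) — only manner changes, and always toward the following segment.
No alternation appears in [ɣɔzχɛxʊ]: there the adjacent consonants already agree in manner (/z/ and /χ/ are both fricatives), so this form is consistent with the same rule.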